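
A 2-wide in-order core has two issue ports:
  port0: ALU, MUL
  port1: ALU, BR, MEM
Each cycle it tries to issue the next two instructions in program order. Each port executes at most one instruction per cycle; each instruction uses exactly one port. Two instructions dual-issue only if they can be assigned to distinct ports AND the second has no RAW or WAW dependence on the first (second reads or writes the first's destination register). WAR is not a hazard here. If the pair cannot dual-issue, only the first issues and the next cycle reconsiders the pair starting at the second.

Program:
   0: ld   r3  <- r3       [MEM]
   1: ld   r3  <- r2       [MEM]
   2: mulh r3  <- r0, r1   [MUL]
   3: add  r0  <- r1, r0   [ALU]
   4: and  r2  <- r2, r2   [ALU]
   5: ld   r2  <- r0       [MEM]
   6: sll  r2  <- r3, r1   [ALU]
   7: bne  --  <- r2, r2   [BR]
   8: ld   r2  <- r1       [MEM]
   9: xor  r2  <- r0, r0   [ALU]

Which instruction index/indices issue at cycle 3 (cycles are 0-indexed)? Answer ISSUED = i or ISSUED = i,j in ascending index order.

ISSUED = 4

t=0 i0:ld ; no-port MEM/MEM
t=1 i1:ld ; WAW r3
t=2 i2&i3:mulh add ; pair
t=3 i4:and ; WAW r2
t=4 i5:ld ; WAW r2
t=5 i6:sll ; RAW r2
t=6 i7:bne ; no-port BR/MEM
t=7 i8:ld ; WAW r2
t=8 i9:xor ; tail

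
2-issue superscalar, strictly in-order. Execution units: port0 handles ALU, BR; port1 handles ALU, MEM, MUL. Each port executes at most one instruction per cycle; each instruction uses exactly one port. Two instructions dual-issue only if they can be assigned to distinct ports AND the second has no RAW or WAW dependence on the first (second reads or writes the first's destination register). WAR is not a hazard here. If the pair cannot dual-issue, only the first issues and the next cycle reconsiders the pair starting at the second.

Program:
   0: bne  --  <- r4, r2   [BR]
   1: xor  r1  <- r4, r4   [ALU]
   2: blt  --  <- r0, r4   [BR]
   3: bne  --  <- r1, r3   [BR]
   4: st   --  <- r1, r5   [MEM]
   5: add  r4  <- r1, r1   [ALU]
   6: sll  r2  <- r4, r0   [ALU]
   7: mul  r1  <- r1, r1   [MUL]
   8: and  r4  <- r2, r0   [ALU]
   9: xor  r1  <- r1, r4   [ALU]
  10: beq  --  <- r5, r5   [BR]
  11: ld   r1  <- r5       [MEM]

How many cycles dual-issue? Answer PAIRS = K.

PAIRS = 4

#0 head=0: bne.BR+xor.ALU i0,i1 dual
#1 head=2: blt.BR i2 no-port BR/BR
#2 head=3: bne.BR+st.MEM i3,i4 dual
#3 head=5: add.ALU i5 RAW r4
#4 head=6: sll.ALU+mul.MUL i6,i7 dual
#5 head=8: and.ALU i8 RAW r4
#6 head=9: xor.ALU+beq.BR i9,i10 dual
#7 head=11: ld.MEM i11 tail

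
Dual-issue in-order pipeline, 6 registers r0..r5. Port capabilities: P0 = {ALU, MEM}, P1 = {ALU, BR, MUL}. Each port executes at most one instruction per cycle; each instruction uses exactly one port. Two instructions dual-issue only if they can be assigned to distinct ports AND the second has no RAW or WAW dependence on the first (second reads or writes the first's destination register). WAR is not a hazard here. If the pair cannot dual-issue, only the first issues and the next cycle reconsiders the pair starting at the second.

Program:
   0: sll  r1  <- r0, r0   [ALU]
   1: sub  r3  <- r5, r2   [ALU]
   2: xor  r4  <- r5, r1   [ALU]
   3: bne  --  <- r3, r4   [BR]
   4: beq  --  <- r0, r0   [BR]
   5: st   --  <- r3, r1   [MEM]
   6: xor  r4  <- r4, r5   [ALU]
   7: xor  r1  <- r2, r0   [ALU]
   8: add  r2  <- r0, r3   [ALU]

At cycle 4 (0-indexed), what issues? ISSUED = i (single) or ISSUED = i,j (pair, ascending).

t=0 i0&i1:sll sub ; dual
t=1 i2:xor ; RAW r4
t=2 i3:bne ; no-port BR/BR
t=3 i4&i5:beq st ; dual
t=4 i6&i7:xor xor ; dual
t=5 i8:add ; tail

ISSUED = 6,7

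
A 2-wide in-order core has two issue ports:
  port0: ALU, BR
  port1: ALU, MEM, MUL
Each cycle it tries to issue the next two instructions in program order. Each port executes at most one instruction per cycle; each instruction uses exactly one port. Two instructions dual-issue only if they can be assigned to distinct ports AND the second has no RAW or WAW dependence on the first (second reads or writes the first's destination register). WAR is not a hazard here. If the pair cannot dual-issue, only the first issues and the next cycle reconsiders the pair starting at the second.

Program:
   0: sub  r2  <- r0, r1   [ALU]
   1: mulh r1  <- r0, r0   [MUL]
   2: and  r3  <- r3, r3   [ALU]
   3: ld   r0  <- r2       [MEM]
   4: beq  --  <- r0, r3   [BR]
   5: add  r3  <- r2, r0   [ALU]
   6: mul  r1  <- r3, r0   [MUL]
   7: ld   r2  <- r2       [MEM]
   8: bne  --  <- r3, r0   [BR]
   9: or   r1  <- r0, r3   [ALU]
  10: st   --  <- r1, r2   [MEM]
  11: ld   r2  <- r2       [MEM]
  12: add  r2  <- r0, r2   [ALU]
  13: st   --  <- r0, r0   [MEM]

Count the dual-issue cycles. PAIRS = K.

PAIRS = 5

  cy0 -> i0+i1 (sub/mulh) pair
  cy1 -> i2+i3 (and/ld) pair
  cy2 -> i4+i5 (beq/add) pair
  cy3 -> i6 (mul) no-port MUL/MEM
  cy4 -> i7+i8 (ld/bne) pair
  cy5 -> i9 (or) RAW r1
  cy6 -> i10 (st) no-port MEM/MEM
  cy7 -> i11 (ld) RAW+WAW r2
  cy8 -> i12+i13 (add/st) pair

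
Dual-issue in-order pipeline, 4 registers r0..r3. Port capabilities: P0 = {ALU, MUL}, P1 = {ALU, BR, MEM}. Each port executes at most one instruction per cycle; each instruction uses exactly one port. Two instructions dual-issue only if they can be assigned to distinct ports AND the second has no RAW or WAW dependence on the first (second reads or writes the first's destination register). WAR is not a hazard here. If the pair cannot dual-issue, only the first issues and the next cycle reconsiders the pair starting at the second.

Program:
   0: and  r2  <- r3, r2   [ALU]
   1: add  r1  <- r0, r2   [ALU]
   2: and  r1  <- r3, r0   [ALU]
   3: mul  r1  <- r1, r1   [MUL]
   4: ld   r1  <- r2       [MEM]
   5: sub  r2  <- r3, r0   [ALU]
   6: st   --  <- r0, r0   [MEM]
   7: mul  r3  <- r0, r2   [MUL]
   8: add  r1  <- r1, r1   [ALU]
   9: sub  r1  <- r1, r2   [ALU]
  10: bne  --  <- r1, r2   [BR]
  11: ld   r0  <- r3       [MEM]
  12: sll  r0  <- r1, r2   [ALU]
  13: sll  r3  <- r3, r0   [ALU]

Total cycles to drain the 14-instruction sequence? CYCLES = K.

t=0 i0:and ; RAW r2
t=1 i1:add ; WAW r1
t=2 i2:and ; RAW+WAW r1
t=3 i3:mul ; WAW r1
t=4 i4&i5:ld+sub ; dual
t=5 i6&i7:st+mul ; dual
t=6 i8:add ; RAW+WAW r1
t=7 i9:sub ; RAW r1
t=8 i10:bne ; no-port BR/MEM
t=9 i11:ld ; WAW r0
t=10 i12:sll ; RAW r0
t=11 i13:sll ; tail

CYCLES = 12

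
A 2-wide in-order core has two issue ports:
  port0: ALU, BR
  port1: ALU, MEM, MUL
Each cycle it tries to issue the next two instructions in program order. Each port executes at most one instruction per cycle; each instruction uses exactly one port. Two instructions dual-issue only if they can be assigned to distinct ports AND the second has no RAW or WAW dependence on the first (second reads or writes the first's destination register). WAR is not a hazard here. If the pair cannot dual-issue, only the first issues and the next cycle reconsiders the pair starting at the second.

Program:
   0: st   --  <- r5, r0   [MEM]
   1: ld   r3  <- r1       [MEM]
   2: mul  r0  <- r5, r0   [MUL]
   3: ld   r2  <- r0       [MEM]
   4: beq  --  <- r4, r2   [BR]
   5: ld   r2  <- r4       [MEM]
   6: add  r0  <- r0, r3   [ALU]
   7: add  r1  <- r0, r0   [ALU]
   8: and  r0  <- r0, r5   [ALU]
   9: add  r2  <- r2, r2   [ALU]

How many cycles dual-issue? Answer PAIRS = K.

PAIRS = 2

[0] i0  st.MEM  -- no-port MEM/MEM
[1] i1  ld.MEM  -- no-port MEM/MUL
[2] i2  mul.MUL  -- no-port MUL/MEM
[3] i3  ld.MEM  -- RAW r2
[4] i4/i5  beq.BR+ld.MEM  -- pair
[5] i6  add.ALU  -- RAW r0
[6] i7/i8  add.ALU+and.ALU  -- pair
[7] i9  add.ALU  -- tail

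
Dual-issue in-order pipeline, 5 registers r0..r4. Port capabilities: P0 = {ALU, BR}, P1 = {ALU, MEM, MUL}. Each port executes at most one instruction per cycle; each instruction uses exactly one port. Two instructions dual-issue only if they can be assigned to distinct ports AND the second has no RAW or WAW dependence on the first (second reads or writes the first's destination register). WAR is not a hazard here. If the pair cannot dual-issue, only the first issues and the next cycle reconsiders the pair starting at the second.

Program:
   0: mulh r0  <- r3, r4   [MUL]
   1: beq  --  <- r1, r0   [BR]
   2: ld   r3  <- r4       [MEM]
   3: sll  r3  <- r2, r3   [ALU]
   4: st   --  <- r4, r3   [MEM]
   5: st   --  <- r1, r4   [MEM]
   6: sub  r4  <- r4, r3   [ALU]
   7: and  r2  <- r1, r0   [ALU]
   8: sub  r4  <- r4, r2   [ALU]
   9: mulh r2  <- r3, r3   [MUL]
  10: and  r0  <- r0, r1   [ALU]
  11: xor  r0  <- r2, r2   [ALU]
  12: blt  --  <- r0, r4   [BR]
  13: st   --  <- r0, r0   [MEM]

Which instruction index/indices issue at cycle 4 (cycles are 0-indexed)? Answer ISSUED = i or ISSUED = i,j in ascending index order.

  cy0 -> i0 (mulh) RAW r0
  cy1 -> i1+i2 (beq;ld) pair
  cy2 -> i3 (sll) RAW r3
  cy3 -> i4 (st) no-port MEM/MEM
  cy4 -> i5+i6 (st;sub) pair
  cy5 -> i7 (and) RAW r2
  cy6 -> i8+i9 (sub;mulh) pair
  cy7 -> i10 (and) WAW r0
  cy8 -> i11 (xor) RAW r0
  cy9 -> i12+i13 (blt;st) pair

ISSUED = 5,6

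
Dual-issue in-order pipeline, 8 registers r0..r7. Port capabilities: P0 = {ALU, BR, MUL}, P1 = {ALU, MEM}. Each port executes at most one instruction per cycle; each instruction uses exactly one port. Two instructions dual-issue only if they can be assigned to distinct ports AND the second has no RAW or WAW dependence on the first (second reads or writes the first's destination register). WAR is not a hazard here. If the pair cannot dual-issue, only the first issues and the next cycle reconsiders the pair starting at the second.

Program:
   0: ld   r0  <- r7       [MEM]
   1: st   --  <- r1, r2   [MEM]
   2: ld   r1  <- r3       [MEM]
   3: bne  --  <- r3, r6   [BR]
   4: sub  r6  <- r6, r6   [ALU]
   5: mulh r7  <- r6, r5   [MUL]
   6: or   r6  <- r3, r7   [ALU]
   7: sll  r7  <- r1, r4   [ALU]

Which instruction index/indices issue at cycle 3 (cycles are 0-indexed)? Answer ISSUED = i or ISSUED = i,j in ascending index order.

ISSUED = 4

t=0 i0:ld.MEM ; no-port MEM/MEM
t=1 i1:st.MEM ; no-port MEM/MEM
t=2 i2&i3:ld.MEM+bne.BR ; dual
t=3 i4:sub.ALU ; RAW r6
t=4 i5:mulh.MUL ; RAW r7
t=5 i6&i7:or.ALU+sll.ALU ; dual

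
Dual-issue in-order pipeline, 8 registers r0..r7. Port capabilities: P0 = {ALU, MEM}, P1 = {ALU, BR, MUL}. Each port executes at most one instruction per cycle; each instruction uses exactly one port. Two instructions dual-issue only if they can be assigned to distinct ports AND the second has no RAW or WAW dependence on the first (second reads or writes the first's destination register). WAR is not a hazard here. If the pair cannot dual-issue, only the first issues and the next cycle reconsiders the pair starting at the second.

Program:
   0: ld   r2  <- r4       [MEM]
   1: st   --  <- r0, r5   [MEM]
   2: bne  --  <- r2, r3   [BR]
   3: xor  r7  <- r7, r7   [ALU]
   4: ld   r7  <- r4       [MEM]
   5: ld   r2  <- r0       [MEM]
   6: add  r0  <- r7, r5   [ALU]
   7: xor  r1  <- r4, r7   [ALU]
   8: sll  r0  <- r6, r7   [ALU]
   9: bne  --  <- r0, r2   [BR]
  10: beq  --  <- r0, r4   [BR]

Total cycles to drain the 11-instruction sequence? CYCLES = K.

CYCLES = 8

#0 head=0: ld.MEM i0 no-port MEM/MEM
#1 head=1: st.MEM/bne.BR i1&i2 pair
#2 head=3: xor.ALU i3 WAW r7
#3 head=4: ld.MEM i4 no-port MEM/MEM
#4 head=5: ld.MEM/add.ALU i5&i6 pair
#5 head=7: xor.ALU/sll.ALU i7&i8 pair
#6 head=9: bne.BR i9 no-port BR/BR
#7 head=10: beq.BR i10 tail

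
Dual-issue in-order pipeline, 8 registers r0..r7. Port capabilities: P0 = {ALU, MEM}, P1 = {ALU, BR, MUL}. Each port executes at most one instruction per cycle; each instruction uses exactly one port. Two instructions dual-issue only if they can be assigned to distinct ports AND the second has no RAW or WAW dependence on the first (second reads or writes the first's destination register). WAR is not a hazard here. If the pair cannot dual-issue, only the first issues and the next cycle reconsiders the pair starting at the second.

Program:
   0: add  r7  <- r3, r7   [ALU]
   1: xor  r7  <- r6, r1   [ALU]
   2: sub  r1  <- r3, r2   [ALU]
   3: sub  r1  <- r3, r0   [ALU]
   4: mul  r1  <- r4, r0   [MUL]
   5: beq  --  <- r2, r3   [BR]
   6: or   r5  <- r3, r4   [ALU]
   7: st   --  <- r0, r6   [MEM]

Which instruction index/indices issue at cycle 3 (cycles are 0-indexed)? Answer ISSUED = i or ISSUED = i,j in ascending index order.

ISSUED = 4

0. add.ALU @i0  | WAW r7
1. xor.ALU/sub.ALU @i1/i2  | 2-wide
2. sub.ALU @i3  | WAW r1
3. mul.MUL @i4  | no-port MUL/BR
4. beq.BR/or.ALU @i5/i6  | 2-wide
5. st.MEM @i7  | tail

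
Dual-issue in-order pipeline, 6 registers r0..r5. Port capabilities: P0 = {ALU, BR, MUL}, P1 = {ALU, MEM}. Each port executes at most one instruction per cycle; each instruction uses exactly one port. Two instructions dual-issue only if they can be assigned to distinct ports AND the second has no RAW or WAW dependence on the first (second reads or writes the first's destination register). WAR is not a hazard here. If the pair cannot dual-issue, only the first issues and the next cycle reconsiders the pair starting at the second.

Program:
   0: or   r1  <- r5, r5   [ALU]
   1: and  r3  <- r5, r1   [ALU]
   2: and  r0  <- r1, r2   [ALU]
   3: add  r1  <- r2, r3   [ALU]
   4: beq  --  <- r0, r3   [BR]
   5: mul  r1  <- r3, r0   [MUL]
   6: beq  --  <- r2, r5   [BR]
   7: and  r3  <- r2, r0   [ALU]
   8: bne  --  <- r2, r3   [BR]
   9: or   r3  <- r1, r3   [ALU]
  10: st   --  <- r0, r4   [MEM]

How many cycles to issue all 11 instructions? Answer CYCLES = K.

t=0 i0:or ; RAW r1
t=1 i1&i2:and/and ; dual
t=2 i3&i4:add/beq ; dual
t=3 i5:mul ; no-port MUL/BR
t=4 i6&i7:beq/and ; dual
t=5 i8&i9:bne/or ; dual
t=6 i10:st ; tail

CYCLES = 7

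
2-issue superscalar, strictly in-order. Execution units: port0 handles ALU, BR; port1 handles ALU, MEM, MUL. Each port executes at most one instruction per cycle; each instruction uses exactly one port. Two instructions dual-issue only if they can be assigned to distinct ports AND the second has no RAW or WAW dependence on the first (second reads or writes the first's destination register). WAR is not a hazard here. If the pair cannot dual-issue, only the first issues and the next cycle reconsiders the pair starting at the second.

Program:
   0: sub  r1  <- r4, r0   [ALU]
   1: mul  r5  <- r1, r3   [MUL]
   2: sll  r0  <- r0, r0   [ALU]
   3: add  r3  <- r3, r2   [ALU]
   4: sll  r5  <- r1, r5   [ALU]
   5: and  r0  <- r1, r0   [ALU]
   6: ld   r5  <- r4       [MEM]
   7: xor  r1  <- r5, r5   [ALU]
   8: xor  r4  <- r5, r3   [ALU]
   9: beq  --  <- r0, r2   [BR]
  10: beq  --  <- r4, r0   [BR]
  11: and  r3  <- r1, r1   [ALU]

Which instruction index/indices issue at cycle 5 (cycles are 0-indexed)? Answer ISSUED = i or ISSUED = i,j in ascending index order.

ISSUED = 9

c0: i0 sub.ALU  RAW r1
c1: i1/i2 mul.MUL;sll.ALU  2-wide
c2: i3/i4 add.ALU;sll.ALU  2-wide
c3: i5/i6 and.ALU;ld.MEM  2-wide
c4: i7/i8 xor.ALU;xor.ALU  2-wide
c5: i9 beq.BR  no-port BR/BR
c6: i10/i11 beq.BR;and.ALU  2-wide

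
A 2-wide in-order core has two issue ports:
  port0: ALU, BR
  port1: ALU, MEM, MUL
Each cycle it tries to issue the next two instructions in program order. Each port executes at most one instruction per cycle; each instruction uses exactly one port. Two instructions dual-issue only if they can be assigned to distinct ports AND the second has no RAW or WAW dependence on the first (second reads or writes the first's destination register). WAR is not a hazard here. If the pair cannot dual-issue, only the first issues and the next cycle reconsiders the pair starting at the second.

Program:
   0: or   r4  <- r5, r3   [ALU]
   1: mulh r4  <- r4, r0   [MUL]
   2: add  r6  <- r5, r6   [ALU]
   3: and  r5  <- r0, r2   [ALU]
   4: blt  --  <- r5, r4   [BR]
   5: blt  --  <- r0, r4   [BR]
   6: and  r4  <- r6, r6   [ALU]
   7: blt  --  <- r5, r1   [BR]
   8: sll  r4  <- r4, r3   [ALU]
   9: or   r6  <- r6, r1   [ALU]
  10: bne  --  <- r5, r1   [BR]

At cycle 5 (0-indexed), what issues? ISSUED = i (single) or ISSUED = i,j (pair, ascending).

ISSUED = 7,8

t=0 i0:or ; RAW+WAW r4
t=1 i1,i2:mulh/add ; pair
t=2 i3:and ; RAW r5
t=3 i4:blt ; no-port BR/BR
t=4 i5,i6:blt/and ; pair
t=5 i7,i8:blt/sll ; pair
t=6 i9,i10:or/bne ; pair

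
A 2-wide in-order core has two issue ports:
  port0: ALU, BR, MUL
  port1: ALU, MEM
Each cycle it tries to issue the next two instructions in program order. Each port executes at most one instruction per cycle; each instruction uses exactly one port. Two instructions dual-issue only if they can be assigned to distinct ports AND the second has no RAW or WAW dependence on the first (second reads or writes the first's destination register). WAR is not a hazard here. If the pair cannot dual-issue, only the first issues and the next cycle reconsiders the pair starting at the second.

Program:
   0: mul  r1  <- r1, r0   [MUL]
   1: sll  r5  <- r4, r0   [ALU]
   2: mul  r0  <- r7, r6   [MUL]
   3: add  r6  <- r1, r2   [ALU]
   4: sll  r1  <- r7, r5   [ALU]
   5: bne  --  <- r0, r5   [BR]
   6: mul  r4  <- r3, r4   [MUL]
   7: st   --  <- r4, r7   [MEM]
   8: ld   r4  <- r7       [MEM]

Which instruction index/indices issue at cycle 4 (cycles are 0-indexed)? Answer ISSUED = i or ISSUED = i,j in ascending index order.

c0: i0+i1 mul;sll  2-wide
c1: i2+i3 mul;add  2-wide
c2: i4+i5 sll;bne  2-wide
c3: i6 mul  RAW r4
c4: i7 st  no-port MEM/MEM
c5: i8 ld  tail

ISSUED = 7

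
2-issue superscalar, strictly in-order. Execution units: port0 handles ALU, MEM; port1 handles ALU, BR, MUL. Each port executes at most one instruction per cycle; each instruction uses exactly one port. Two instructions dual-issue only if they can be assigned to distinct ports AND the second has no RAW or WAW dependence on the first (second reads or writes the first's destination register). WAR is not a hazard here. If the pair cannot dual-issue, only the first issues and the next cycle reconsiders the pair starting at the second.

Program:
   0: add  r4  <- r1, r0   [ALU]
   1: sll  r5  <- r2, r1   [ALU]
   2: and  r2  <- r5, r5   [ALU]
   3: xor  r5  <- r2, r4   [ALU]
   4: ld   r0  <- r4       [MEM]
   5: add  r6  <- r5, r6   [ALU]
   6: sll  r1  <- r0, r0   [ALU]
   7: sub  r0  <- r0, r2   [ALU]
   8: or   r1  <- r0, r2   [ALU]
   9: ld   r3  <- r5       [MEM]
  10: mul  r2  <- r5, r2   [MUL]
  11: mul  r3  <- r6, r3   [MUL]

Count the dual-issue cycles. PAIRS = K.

PAIRS = 4

0. add+sll @i0&i1  | dual
1. and @i2  | RAW r2
2. xor+ld @i3&i4  | dual
3. add+sll @i5&i6  | dual
4. sub @i7  | RAW r0
5. or+ld @i8&i9  | dual
6. mul @i10  | no-port MUL/MUL
7. mul @i11  | tail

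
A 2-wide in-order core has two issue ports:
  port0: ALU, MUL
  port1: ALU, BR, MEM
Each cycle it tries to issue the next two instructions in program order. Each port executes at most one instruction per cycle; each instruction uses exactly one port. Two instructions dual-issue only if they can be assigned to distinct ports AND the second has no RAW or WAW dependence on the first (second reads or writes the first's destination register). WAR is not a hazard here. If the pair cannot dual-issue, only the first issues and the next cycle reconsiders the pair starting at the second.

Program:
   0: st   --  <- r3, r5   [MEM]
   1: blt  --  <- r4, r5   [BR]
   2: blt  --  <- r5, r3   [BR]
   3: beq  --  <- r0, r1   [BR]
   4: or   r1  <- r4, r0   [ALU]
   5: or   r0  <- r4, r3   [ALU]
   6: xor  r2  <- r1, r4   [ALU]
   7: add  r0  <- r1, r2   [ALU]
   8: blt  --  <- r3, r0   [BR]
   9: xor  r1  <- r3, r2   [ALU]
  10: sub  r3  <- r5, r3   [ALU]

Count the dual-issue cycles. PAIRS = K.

PAIRS = 3

[0] i0  st  -- no-port MEM/BR
[1] i1  blt  -- no-port BR/BR
[2] i2  blt  -- no-port BR/BR
[3] i3/i4  beq/or  -- 2-wide
[4] i5/i6  or/xor  -- 2-wide
[5] i7  add  -- RAW r0
[6] i8/i9  blt/xor  -- 2-wide
[7] i10  sub  -- tail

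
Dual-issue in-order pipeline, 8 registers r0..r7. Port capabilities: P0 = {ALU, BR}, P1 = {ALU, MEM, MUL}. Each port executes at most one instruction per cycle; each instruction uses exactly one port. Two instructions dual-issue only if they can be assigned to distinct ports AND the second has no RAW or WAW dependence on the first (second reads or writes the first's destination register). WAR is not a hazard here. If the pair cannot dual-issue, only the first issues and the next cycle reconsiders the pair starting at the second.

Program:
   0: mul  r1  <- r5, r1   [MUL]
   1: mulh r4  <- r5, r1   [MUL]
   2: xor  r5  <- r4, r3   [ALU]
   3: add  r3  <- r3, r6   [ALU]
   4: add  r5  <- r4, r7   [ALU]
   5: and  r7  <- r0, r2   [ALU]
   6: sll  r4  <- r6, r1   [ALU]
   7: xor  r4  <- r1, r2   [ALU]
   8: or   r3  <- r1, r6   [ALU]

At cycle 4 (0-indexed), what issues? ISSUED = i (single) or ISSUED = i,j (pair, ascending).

[0] i0  mul  -- no-port MUL/MUL
[1] i1  mulh  -- RAW r4
[2] i2+i3  xor+add  -- pair
[3] i4+i5  add+and  -- pair
[4] i6  sll  -- WAW r4
[5] i7+i8  xor+or  -- pair

ISSUED = 6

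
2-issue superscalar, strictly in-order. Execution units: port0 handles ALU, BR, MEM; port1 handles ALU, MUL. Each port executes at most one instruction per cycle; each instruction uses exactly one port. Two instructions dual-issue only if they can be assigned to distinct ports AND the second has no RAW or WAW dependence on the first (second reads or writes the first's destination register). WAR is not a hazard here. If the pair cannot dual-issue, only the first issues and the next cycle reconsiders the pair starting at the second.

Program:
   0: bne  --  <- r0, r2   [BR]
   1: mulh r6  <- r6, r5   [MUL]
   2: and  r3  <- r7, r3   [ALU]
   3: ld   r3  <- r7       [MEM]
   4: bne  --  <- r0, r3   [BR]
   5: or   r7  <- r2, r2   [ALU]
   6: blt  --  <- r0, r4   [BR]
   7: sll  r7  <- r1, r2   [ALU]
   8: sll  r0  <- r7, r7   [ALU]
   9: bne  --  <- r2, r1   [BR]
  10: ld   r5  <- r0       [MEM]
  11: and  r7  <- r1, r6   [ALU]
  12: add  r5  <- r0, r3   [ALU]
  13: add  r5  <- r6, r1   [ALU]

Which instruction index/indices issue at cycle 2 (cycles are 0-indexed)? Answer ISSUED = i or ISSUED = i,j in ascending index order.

[0] i0+i1  bne.BR+mulh.MUL  -- 2-wide
[1] i2  and.ALU  -- WAW r3
[2] i3  ld.MEM  -- no-port MEM/BR
[3] i4+i5  bne.BR+or.ALU  -- 2-wide
[4] i6+i7  blt.BR+sll.ALU  -- 2-wide
[5] i8+i9  sll.ALU+bne.BR  -- 2-wide
[6] i10+i11  ld.MEM+and.ALU  -- 2-wide
[7] i12  add.ALU  -- WAW r5
[8] i13  add.ALU  -- tail

ISSUED = 3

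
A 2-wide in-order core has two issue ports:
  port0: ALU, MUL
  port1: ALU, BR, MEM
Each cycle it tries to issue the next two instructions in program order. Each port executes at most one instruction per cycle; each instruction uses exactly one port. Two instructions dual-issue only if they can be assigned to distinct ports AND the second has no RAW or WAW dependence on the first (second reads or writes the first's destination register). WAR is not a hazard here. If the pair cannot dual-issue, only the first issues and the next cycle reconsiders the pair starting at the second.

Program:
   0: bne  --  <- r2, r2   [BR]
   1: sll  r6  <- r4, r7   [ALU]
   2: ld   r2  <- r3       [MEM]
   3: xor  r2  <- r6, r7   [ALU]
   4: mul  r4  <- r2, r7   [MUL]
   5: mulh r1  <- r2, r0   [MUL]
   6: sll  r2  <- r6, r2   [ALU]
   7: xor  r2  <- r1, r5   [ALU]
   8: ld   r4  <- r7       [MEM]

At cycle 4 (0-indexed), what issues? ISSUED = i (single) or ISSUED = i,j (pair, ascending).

ISSUED = 5,6

c0: i0,i1 bne.BR;sll.ALU  dual
c1: i2 ld.MEM  WAW r2
c2: i3 xor.ALU  RAW r2
c3: i4 mul.MUL  no-port MUL/MUL
c4: i5,i6 mulh.MUL;sll.ALU  dual
c5: i7,i8 xor.ALU;ld.MEM  dual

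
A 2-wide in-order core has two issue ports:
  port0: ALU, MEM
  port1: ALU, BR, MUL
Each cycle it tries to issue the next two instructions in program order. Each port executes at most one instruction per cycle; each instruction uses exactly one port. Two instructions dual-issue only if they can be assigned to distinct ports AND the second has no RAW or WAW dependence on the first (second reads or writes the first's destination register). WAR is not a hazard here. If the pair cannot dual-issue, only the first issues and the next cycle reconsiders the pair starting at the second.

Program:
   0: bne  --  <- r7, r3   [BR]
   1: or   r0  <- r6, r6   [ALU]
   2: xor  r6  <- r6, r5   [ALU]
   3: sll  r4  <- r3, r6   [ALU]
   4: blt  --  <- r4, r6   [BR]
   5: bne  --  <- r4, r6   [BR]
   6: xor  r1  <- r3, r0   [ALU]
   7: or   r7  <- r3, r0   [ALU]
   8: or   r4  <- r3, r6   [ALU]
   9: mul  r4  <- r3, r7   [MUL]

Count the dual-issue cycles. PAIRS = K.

t=0 i0&i1:bne+or ; dual
t=1 i2:xor ; RAW r6
t=2 i3:sll ; RAW r4
t=3 i4:blt ; no-port BR/BR
t=4 i5&i6:bne+xor ; dual
t=5 i7&i8:or+or ; dual
t=6 i9:mul ; tail

PAIRS = 3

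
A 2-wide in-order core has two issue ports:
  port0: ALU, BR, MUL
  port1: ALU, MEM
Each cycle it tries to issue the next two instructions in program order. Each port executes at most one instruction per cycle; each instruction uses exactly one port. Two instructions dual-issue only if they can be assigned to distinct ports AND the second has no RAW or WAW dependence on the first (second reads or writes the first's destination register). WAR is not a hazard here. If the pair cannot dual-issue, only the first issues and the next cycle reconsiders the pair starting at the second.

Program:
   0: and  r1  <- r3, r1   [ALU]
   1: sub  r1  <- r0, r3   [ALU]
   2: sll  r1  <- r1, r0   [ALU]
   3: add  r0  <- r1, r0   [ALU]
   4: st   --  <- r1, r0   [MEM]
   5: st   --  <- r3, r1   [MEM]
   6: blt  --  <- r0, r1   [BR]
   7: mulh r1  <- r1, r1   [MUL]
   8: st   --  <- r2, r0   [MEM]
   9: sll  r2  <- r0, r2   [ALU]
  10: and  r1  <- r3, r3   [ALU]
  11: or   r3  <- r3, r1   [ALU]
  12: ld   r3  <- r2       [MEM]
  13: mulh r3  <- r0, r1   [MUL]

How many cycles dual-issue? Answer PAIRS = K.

[0] i0  and.ALU  -- WAW r1
[1] i1  sub.ALU  -- RAW+WAW r1
[2] i2  sll.ALU  -- RAW r1
[3] i3  add.ALU  -- RAW r0
[4] i4  st.MEM  -- no-port MEM/MEM
[5] i5&i6  st.MEM+blt.BR  -- dual
[6] i7&i8  mulh.MUL+st.MEM  -- dual
[7] i9&i10  sll.ALU+and.ALU  -- dual
[8] i11  or.ALU  -- WAW r3
[9] i12  ld.MEM  -- WAW r3
[10] i13  mulh.MUL  -- tail

PAIRS = 3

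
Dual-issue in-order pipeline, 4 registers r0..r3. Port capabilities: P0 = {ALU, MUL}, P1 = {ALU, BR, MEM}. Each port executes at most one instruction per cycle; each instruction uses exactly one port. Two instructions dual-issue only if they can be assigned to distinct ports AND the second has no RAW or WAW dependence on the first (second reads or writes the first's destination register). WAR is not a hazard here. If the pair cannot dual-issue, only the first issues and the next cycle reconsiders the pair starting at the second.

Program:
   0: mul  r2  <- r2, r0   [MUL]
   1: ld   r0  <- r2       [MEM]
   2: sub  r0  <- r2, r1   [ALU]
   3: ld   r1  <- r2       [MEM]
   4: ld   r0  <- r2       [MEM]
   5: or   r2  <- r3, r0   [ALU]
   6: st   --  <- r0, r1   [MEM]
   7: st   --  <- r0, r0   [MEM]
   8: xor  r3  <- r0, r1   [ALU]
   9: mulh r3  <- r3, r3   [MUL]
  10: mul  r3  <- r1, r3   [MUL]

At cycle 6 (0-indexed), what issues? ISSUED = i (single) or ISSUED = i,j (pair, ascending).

ISSUED = 9

c0: i0 mul.MUL  RAW r2
c1: i1 ld.MEM  WAW r0
c2: i2+i3 sub.ALU+ld.MEM  pair
c3: i4 ld.MEM  RAW r0
c4: i5+i6 or.ALU+st.MEM  pair
c5: i7+i8 st.MEM+xor.ALU  pair
c6: i9 mulh.MUL  no-port MUL/MUL
c7: i10 mul.MUL  tail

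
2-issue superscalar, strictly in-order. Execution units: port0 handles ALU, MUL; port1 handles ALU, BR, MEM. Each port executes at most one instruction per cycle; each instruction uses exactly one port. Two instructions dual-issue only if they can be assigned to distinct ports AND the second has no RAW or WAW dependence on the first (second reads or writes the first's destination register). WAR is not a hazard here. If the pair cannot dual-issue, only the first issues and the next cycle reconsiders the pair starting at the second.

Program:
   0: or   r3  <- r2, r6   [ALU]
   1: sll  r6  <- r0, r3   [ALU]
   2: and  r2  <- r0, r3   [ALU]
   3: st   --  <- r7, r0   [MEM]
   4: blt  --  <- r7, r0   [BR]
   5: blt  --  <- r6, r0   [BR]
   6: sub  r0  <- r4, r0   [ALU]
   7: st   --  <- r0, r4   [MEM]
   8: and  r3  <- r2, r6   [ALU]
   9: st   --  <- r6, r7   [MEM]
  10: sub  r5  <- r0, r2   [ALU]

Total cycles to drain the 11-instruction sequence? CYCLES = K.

t=0 i0:or ; RAW r3
t=1 i1&i2:sll and ; 2-wide
t=2 i3:st ; no-port MEM/BR
t=3 i4:blt ; no-port BR/BR
t=4 i5&i6:blt sub ; 2-wide
t=5 i7&i8:st and ; 2-wide
t=6 i9&i10:st sub ; 2-wide

CYCLES = 7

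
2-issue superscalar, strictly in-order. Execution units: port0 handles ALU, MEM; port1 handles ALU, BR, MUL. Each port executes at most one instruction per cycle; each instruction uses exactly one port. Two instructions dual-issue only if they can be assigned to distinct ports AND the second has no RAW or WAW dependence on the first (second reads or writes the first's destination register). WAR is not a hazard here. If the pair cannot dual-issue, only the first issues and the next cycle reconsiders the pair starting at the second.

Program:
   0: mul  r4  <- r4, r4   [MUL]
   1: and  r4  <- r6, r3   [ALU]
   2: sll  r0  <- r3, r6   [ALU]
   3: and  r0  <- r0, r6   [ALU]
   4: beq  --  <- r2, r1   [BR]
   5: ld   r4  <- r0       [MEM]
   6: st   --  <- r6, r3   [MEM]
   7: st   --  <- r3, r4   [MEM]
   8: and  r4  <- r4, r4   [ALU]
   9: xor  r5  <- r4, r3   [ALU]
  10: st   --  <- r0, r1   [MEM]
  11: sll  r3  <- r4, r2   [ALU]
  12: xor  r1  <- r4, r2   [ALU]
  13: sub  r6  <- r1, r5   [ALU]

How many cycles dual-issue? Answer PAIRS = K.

PAIRS = 5

  cy0 -> i0 (mul) WAW r4
  cy1 -> i1/i2 (and sll) dual
  cy2 -> i3/i4 (and beq) dual
  cy3 -> i5 (ld) no-port MEM/MEM
  cy4 -> i6 (st) no-port MEM/MEM
  cy5 -> i7/i8 (st and) dual
  cy6 -> i9/i10 (xor st) dual
  cy7 -> i11/i12 (sll xor) dual
  cy8 -> i13 (sub) tail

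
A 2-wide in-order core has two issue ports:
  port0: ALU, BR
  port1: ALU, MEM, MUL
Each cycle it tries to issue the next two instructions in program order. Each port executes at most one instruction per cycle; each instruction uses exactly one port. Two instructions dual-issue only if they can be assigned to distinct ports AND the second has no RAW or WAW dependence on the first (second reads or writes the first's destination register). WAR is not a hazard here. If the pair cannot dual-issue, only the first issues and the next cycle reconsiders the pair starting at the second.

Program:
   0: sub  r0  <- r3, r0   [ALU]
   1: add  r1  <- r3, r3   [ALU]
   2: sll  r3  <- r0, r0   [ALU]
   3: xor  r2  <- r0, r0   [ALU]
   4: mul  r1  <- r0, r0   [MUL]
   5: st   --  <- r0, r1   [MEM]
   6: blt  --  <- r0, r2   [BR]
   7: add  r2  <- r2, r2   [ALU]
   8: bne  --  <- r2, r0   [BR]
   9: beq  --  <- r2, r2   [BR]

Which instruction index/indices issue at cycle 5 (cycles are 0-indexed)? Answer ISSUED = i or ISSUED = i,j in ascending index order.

[0] i0,i1  sub;add  -- dual
[1] i2,i3  sll;xor  -- dual
[2] i4  mul  -- no-port MUL/MEM
[3] i5,i6  st;blt  -- dual
[4] i7  add  -- RAW r2
[5] i8  bne  -- no-port BR/BR
[6] i9  beq  -- tail

ISSUED = 8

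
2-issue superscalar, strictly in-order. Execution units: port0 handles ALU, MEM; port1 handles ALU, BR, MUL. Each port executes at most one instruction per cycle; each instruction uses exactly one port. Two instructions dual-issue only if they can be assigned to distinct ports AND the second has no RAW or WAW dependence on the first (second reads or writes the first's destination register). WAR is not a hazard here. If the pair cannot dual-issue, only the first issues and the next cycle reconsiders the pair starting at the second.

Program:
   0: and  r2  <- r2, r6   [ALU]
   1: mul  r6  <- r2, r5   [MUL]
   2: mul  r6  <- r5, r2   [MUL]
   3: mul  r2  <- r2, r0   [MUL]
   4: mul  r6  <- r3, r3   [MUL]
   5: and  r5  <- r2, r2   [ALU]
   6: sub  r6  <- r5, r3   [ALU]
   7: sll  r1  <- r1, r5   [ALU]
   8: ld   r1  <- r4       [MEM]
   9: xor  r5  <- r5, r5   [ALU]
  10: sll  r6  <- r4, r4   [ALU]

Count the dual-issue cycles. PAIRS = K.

0. and @i0  | RAW r2
1. mul @i1  | no-port MUL/MUL
2. mul @i2  | no-port MUL/MUL
3. mul @i3  | no-port MUL/MUL
4. mul+and @i4+i5  | 2-wide
5. sub+sll @i6+i7  | 2-wide
6. ld+xor @i8+i9  | 2-wide
7. sll @i10  | tail

PAIRS = 3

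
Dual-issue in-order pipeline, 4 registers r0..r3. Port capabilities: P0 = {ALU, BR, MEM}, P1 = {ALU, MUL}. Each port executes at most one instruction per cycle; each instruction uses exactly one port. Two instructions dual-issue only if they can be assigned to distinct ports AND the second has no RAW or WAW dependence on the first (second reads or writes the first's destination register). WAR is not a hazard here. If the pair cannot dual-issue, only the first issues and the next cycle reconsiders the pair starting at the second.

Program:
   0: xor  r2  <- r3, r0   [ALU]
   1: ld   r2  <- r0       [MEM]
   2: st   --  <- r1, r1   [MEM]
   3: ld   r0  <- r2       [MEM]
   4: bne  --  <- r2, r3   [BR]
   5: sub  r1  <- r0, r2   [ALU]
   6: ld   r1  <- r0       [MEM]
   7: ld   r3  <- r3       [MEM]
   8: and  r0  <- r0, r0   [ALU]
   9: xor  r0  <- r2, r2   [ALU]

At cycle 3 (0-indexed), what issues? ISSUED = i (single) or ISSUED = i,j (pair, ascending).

ISSUED = 3

#0 head=0: xor i0 WAW r2
#1 head=1: ld i1 no-port MEM/MEM
#2 head=2: st i2 no-port MEM/MEM
#3 head=3: ld i3 no-port MEM/BR
#4 head=4: bne+sub i4/i5 dual
#5 head=6: ld i6 no-port MEM/MEM
#6 head=7: ld+and i7/i8 dual
#7 head=9: xor i9 tail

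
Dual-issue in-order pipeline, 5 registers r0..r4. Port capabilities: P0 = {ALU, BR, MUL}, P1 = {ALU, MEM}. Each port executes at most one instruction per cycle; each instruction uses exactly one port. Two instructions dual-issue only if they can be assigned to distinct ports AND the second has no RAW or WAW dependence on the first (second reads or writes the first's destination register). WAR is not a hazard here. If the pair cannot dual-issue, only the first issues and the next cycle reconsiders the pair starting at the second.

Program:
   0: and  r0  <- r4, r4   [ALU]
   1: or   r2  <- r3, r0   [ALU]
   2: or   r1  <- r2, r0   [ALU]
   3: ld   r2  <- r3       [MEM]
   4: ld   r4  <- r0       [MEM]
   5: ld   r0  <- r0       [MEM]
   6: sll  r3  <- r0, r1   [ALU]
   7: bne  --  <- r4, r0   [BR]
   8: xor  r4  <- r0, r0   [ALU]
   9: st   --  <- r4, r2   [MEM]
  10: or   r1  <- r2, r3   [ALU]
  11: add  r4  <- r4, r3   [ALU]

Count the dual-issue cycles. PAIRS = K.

0. and.ALU @i0  | RAW r0
1. or.ALU @i1  | RAW r2
2. or.ALU;ld.MEM @i2+i3  | dual
3. ld.MEM @i4  | no-port MEM/MEM
4. ld.MEM @i5  | RAW r0
5. sll.ALU;bne.BR @i6+i7  | dual
6. xor.ALU @i8  | RAW r4
7. st.MEM;or.ALU @i9+i10  | dual
8. add.ALU @i11  | tail

PAIRS = 3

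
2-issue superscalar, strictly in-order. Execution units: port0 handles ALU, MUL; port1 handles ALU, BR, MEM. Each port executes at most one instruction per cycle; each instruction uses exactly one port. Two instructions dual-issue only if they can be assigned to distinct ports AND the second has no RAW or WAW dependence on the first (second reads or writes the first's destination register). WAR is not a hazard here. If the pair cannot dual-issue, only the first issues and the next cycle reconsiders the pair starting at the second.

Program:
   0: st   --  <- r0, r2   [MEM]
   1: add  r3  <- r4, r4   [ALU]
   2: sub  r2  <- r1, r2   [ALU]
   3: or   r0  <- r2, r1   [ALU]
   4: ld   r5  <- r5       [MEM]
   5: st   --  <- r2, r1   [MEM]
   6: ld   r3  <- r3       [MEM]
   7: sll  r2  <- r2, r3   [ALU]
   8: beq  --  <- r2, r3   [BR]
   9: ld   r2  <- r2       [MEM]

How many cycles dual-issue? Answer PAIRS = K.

  cy0 -> i0+i1 (st.MEM add.ALU) pair
  cy1 -> i2 (sub.ALU) RAW r2
  cy2 -> i3+i4 (or.ALU ld.MEM) pair
  cy3 -> i5 (st.MEM) no-port MEM/MEM
  cy4 -> i6 (ld.MEM) RAW r3
  cy5 -> i7 (sll.ALU) RAW r2
  cy6 -> i8 (beq.BR) no-port BR/MEM
  cy7 -> i9 (ld.MEM) tail

PAIRS = 2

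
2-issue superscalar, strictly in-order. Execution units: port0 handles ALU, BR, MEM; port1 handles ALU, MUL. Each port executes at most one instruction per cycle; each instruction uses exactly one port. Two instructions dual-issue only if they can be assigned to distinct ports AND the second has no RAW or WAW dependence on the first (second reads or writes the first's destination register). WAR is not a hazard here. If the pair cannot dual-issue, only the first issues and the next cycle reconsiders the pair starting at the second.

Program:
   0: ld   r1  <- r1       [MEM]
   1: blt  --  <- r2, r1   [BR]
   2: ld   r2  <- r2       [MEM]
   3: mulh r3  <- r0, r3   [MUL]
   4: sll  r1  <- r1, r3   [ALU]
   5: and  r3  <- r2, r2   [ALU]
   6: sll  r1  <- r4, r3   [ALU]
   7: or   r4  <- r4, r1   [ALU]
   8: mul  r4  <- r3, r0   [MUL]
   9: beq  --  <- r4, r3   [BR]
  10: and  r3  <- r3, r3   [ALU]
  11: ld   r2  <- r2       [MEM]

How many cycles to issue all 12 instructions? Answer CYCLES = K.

c0: i0 ld.MEM  no-port MEM/BR
c1: i1 blt.BR  no-port BR/MEM
c2: i2,i3 ld.MEM mulh.MUL  pair
c3: i4,i5 sll.ALU and.ALU  pair
c4: i6 sll.ALU  RAW r1
c5: i7 or.ALU  WAW r4
c6: i8 mul.MUL  RAW r4
c7: i9,i10 beq.BR and.ALU  pair
c8: i11 ld.MEM  tail

CYCLES = 9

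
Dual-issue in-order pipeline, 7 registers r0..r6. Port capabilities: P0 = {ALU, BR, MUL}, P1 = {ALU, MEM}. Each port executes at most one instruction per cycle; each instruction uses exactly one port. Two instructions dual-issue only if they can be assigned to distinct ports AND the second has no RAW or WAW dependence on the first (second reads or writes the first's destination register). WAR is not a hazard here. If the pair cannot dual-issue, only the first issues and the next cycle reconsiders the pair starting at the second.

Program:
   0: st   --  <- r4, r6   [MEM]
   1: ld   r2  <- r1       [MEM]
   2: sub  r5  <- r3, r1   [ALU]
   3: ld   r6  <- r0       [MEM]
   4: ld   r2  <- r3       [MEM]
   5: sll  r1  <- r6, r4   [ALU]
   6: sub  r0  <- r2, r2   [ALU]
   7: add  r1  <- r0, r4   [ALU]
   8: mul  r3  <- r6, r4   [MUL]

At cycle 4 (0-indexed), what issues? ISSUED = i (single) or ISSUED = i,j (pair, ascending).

ISSUED = 6

t=0 i0:st ; no-port MEM/MEM
t=1 i1&i2:ld+sub ; dual
t=2 i3:ld ; no-port MEM/MEM
t=3 i4&i5:ld+sll ; dual
t=4 i6:sub ; RAW r0
t=5 i7&i8:add+mul ; dual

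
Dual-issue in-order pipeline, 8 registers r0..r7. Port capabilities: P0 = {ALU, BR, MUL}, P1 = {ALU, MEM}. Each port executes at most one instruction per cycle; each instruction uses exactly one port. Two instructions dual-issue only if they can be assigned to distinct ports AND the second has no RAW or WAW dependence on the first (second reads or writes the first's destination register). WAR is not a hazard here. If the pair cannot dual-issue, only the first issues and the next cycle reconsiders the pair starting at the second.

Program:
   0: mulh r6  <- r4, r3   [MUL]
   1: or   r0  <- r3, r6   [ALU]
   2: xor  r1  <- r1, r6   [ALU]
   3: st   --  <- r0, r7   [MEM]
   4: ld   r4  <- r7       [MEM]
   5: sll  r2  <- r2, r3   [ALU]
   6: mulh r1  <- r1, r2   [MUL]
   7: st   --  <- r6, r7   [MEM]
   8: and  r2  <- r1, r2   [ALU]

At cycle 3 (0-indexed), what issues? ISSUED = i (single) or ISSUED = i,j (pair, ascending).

ISSUED = 4,5

c0: i0 mulh  RAW r6
c1: i1/i2 or xor  2-wide
c2: i3 st  no-port MEM/MEM
c3: i4/i5 ld sll  2-wide
c4: i6/i7 mulh st  2-wide
c5: i8 and  tail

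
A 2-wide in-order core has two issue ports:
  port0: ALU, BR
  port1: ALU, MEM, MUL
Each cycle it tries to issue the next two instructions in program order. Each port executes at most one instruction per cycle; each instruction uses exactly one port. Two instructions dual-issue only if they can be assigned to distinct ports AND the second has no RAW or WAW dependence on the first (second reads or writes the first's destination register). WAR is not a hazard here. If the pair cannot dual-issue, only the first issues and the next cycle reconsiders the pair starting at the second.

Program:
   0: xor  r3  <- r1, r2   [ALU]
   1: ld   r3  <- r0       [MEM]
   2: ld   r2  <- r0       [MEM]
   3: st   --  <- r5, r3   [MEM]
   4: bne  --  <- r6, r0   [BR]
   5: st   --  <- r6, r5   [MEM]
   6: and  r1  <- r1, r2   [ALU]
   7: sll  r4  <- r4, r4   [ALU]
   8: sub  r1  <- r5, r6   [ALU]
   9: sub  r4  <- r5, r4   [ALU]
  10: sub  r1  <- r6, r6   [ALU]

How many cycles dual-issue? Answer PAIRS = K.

PAIRS = 4

0. xor @i0  | WAW r3
1. ld @i1  | no-port MEM/MEM
2. ld @i2  | no-port MEM/MEM
3. st/bne @i3,i4  | dual
4. st/and @i5,i6  | dual
5. sll/sub @i7,i8  | dual
6. sub/sub @i9,i10  | dual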